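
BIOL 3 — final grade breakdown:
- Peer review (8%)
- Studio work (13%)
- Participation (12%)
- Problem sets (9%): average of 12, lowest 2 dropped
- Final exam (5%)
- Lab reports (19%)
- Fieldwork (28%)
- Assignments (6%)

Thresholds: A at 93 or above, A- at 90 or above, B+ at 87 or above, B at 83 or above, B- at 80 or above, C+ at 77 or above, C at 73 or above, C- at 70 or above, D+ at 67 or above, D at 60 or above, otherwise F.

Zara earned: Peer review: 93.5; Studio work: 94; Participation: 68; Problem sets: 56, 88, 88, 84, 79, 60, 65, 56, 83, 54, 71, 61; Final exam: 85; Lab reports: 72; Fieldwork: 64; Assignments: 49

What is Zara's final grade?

C

Problem sets: drop 54, 56 → average of remaining 10 = 735/10 = 73.5
Weighted total:
  Peer review 93.5 × 0.08 = 7.48
  Studio work 94 × 0.13 = 12.22
  Participation 68 × 0.12 = 8.16
  Problem sets 73.5 × 0.09 = 6.615
  Final exam 85 × 0.05 = 4.25
  Lab reports 72 × 0.19 = 13.68
  Fieldwork 64 × 0.28 = 17.92
  Assignments 49 × 0.06 = 2.94
Sum = 73.265
73.265 is ≥ 73 and < 77 → C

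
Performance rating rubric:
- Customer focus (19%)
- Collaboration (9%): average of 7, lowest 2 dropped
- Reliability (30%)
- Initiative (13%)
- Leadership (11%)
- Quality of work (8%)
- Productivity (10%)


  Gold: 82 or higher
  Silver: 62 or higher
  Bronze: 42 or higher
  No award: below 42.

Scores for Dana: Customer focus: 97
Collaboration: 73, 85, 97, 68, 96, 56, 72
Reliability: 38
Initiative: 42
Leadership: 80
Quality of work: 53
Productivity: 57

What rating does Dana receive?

Collaboration: drop 56, 68 → average of remaining 5 = 423/5 = 84.6
Weighted total:
  Customer focus 97 × 0.19 = 18.43
  Collaboration 84.6 × 0.09 = 7.614
  Reliability 38 × 0.3 = 11.4
  Initiative 42 × 0.13 = 5.46
  Leadership 80 × 0.11 = 8.8
  Quality of work 53 × 0.08 = 4.24
  Productivity 57 × 0.1 = 5.7
Sum = 61.644
61.644 is ≥ 42 and < 62 → Bronze

Bronze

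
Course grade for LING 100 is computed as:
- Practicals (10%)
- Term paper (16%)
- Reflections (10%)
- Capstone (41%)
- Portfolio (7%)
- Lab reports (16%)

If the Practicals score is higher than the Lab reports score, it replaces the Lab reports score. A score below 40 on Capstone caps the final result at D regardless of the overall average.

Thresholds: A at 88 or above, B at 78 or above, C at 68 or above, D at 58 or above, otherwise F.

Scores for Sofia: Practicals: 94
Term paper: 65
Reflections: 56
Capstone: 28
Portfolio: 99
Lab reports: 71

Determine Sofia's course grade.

Practicals (94) > Lab reports (71), so Lab reports counts as 94.
Capstone score 28 < 40: minimum not met.
Weighted total:
  Practicals 94 × 0.1 = 9.4
  Term paper 65 × 0.16 = 10.4
  Reflections 56 × 0.1 = 5.6
  Capstone 28 × 0.41 = 11.48
  Portfolio 99 × 0.07 = 6.93
  Lab reports 94 × 0.16 = 15.04
Sum = 58.85
58.85 would be D; cap at D applies → D.

D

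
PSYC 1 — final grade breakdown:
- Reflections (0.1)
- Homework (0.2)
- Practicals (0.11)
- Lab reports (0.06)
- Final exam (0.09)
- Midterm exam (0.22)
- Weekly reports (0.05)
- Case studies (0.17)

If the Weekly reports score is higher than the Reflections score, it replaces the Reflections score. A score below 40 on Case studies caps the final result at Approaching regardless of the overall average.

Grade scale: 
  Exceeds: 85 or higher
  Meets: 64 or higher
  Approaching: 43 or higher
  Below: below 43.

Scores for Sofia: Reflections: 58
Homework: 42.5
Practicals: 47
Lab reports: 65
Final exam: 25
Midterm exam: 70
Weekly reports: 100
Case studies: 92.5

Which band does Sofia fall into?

Meets

Weekly reports (100) > Reflections (58), so Reflections counts as 100.
Case studies score 92.5 ≥ 40: minimum met.
Weighted total:
  Reflections 100 × 0.1 = 10
  Homework 42.5 × 0.2 = 8.5
  Practicals 47 × 0.11 = 5.17
  Lab reports 65 × 0.06 = 3.9
  Final exam 25 × 0.09 = 2.25
  Midterm exam 70 × 0.22 = 15.4
  Weekly reports 100 × 0.05 = 5
  Case studies 92.5 × 0.17 = 15.725
Sum = 65.945
65.945 is ≥ 64 and < 85 → Meets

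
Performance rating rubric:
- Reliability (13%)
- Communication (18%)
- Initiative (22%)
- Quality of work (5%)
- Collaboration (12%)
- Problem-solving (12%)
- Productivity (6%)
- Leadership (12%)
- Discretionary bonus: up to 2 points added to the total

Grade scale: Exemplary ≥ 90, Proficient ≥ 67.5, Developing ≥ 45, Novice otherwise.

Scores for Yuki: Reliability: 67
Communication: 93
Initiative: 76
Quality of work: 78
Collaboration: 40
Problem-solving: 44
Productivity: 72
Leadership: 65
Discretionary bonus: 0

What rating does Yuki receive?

Weighted total:
  Reliability 67 × 0.13 = 8.71
  Communication 93 × 0.18 = 16.74
  Initiative 76 × 0.22 = 16.72
  Quality of work 78 × 0.05 = 3.9
  Collaboration 40 × 0.12 = 4.8
  Problem-solving 44 × 0.12 = 5.28
  Productivity 72 × 0.06 = 4.32
  Leadership 65 × 0.12 = 7.8
Sum = 68.27
Discretionary bonus: 68.27 + 0 = 68.27
68.27 is ≥ 67.5 and < 90 → Proficient

Proficient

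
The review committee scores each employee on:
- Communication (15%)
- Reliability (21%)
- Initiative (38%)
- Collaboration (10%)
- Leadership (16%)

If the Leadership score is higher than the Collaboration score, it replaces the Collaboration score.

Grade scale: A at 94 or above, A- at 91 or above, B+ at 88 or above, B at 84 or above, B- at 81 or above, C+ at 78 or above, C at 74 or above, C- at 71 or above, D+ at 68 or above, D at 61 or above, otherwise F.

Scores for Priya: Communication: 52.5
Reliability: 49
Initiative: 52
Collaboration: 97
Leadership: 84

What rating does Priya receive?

D

Leadership (84) ≤ Collaboration (97), so Collaboration stays at 97.
Weighted total:
  Communication 52.5 × 0.15 = 7.875
  Reliability 49 × 0.21 = 10.29
  Initiative 52 × 0.38 = 19.76
  Collaboration 97 × 0.1 = 9.7
  Leadership 84 × 0.16 = 13.44
Sum = 61.065
61.065 is ≥ 61 and < 68 → D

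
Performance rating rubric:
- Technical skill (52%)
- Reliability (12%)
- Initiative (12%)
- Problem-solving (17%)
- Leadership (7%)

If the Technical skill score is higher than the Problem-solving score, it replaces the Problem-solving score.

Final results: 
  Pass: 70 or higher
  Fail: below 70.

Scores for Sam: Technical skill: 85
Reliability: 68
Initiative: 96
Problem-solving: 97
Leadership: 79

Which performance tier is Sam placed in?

Technical skill (85) ≤ Problem-solving (97), so Problem-solving stays at 97.
Weighted total:
  Technical skill 85 × 0.52 = 44.2
  Reliability 68 × 0.12 = 8.16
  Initiative 96 × 0.12 = 11.52
  Problem-solving 97 × 0.17 = 16.49
  Leadership 79 × 0.07 = 5.53
Sum = 85.9
85.9 ≥ 70 → Pass

Pass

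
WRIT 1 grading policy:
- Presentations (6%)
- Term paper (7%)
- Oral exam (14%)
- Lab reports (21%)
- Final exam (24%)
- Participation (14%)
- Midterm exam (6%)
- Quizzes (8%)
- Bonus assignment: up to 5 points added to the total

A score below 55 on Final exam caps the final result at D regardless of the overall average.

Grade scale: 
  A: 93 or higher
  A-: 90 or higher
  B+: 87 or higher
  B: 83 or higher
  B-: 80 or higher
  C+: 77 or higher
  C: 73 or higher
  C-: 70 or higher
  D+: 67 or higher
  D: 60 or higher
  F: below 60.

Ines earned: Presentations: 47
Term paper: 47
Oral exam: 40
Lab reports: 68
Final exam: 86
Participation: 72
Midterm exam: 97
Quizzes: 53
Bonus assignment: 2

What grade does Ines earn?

D+

Final exam score 86 ≥ 55: minimum met.
Weighted total:
  Presentations 47 × 0.06 = 2.82
  Term paper 47 × 0.07 = 3.29
  Oral exam 40 × 0.14 = 5.6
  Lab reports 68 × 0.21 = 14.28
  Final exam 86 × 0.24 = 20.64
  Participation 72 × 0.14 = 10.08
  Midterm exam 97 × 0.06 = 5.82
  Quizzes 53 × 0.08 = 4.24
Sum = 66.77
Bonus assignment: 66.77 + 2 = 68.77
68.77 is ≥ 67 and < 70 → D+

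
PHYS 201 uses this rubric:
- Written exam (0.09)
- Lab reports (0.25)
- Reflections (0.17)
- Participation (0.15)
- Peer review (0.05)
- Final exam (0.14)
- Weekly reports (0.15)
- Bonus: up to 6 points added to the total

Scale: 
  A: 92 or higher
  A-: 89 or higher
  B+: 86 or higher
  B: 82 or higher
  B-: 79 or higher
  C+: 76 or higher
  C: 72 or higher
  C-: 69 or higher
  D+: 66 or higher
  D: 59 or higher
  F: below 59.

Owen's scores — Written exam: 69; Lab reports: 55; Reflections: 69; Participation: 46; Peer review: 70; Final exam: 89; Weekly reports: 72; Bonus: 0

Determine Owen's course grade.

D

Weighted total:
  Written exam 69 × 0.09 = 6.21
  Lab reports 55 × 0.25 = 13.75
  Reflections 69 × 0.17 = 11.73
  Participation 46 × 0.15 = 6.9
  Peer review 70 × 0.05 = 3.5
  Final exam 89 × 0.14 = 12.46
  Weekly reports 72 × 0.15 = 10.8
Sum = 65.35
Bonus: 65.35 + 0 = 65.35
65.35 is ≥ 59 and < 66 → D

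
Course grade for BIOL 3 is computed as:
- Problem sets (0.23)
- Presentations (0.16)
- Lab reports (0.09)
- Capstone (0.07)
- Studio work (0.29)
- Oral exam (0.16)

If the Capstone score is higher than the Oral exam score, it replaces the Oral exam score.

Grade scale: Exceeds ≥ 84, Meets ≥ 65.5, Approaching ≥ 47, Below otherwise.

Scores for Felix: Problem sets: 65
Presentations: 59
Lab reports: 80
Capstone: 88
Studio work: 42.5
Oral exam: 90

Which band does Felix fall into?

Capstone (88) ≤ Oral exam (90), so Oral exam stays at 90.
Weighted total:
  Problem sets 65 × 0.23 = 14.95
  Presentations 59 × 0.16 = 9.44
  Lab reports 80 × 0.09 = 7.2
  Capstone 88 × 0.07 = 6.16
  Studio work 42.5 × 0.29 = 12.325
  Oral exam 90 × 0.16 = 14.4
Sum = 64.475
64.475 is ≥ 47 and < 65.5 → Approaching

Approaching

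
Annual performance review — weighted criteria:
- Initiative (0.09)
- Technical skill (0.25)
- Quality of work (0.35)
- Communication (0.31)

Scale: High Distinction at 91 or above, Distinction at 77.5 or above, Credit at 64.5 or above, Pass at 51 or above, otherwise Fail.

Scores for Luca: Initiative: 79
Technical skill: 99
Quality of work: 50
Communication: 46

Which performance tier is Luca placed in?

Weighted total:
  Initiative 79 × 0.09 = 7.11
  Technical skill 99 × 0.25 = 24.75
  Quality of work 50 × 0.35 = 17.5
  Communication 46 × 0.31 = 14.26
Sum = 63.62
63.62 is ≥ 51 and < 64.5 → Pass

Pass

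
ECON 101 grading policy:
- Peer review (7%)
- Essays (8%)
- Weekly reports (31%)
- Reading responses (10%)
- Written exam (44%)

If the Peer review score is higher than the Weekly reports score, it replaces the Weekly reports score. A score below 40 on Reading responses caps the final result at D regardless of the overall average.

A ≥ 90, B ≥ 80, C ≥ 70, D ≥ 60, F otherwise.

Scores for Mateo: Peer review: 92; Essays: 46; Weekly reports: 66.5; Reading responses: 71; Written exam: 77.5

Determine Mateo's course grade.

C

Peer review (92) > Weekly reports (66.5), so Weekly reports counts as 92.
Reading responses score 71 ≥ 40: minimum met.
Weighted total:
  Peer review 92 × 0.07 = 6.44
  Essays 46 × 0.08 = 3.68
  Weekly reports 92 × 0.31 = 28.52
  Reading responses 71 × 0.1 = 7.1
  Written exam 77.5 × 0.44 = 34.1
Sum = 79.84
79.84 is ≥ 70 and < 80 → C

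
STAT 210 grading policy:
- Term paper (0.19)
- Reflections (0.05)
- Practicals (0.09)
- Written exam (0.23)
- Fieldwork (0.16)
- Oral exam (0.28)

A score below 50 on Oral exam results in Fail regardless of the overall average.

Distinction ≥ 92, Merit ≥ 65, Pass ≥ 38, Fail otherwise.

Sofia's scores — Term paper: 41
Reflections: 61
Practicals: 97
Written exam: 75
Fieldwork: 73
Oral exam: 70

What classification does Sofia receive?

Oral exam score 70 ≥ 50: minimum met.
Weighted total:
  Term paper 41 × 0.19 = 7.79
  Reflections 61 × 0.05 = 3.05
  Practicals 97 × 0.09 = 8.73
  Written exam 75 × 0.23 = 17.25
  Fieldwork 73 × 0.16 = 11.68
  Oral exam 70 × 0.28 = 19.6
Sum = 68.1
68.1 is ≥ 65 and < 92 → Merit

Merit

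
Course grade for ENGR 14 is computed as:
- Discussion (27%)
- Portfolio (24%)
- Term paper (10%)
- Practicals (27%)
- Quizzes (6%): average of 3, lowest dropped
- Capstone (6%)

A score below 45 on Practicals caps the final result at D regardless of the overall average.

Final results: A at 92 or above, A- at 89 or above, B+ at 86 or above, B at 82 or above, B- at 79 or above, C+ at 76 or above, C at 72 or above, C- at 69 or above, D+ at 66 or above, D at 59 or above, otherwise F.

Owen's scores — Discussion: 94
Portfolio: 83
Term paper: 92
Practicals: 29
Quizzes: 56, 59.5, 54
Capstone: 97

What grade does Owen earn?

Quizzes: drop 54 → average of remaining 2 = 115.5/2 = 57.75
Practicals score 29 < 45: minimum not met.
Weighted total:
  Discussion 94 × 0.27 = 25.38
  Portfolio 83 × 0.24 = 19.92
  Term paper 92 × 0.1 = 9.2
  Practicals 29 × 0.27 = 7.83
  Quizzes 57.75 × 0.06 = 3.465
  Capstone 97 × 0.06 = 5.82
Sum = 71.615
71.615 would be C-; cap at D applies → D.

D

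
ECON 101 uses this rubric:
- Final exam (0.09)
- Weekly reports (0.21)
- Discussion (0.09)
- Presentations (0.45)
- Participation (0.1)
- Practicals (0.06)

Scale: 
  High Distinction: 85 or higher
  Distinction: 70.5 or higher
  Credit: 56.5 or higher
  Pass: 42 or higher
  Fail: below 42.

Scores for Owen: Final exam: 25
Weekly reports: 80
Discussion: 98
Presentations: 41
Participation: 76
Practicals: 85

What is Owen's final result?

Credit

Weighted total:
  Final exam 25 × 0.09 = 2.25
  Weekly reports 80 × 0.21 = 16.8
  Discussion 98 × 0.09 = 8.82
  Presentations 41 × 0.45 = 18.45
  Participation 76 × 0.1 = 7.6
  Practicals 85 × 0.06 = 5.1
Sum = 59.02
59.02 is ≥ 56.5 and < 70.5 → Credit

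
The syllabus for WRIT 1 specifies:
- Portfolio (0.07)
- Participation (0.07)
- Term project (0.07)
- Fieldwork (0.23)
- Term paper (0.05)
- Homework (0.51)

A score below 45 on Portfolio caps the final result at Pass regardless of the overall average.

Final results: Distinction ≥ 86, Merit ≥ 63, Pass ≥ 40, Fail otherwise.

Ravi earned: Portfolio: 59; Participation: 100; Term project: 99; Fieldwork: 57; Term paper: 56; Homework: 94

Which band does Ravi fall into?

Merit

Portfolio score 59 ≥ 45: minimum met.
Weighted total:
  Portfolio 59 × 0.07 = 4.13
  Participation 100 × 0.07 = 7
  Term project 99 × 0.07 = 6.93
  Fieldwork 57 × 0.23 = 13.11
  Term paper 56 × 0.05 = 2.8
  Homework 94 × 0.51 = 47.94
Sum = 81.91
81.91 is ≥ 63 and < 86 → Merit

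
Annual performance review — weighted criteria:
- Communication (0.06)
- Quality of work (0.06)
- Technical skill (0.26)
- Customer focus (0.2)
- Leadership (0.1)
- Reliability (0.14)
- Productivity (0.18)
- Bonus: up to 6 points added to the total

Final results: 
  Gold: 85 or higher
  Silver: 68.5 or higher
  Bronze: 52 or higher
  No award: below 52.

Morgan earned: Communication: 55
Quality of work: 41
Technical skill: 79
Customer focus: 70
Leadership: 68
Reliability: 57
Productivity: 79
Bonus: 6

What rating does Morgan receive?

Silver

Weighted total:
  Communication 55 × 0.06 = 3.3
  Quality of work 41 × 0.06 = 2.46
  Technical skill 79 × 0.26 = 20.54
  Customer focus 70 × 0.2 = 14
  Leadership 68 × 0.1 = 6.8
  Reliability 57 × 0.14 = 7.98
  Productivity 79 × 0.18 = 14.22
Sum = 69.3
Bonus: 69.3 + 6 = 75.3
75.3 is ≥ 68.5 and < 85 → Silver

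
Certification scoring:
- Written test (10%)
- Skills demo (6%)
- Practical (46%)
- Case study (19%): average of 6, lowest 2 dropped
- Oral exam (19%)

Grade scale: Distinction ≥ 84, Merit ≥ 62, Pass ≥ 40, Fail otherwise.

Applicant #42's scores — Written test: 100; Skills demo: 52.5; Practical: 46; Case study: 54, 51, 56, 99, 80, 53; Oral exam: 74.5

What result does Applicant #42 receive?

Case study: drop 51, 53 → average of remaining 4 = 289/4 = 72.25
Weighted total:
  Written test 100 × 0.1 = 10
  Skills demo 52.5 × 0.06 = 3.15
  Practical 46 × 0.46 = 21.16
  Case study 72.25 × 0.19 = 13.7275
  Oral exam 74.5 × 0.19 = 14.155
Sum = 62.1925
62.1925 is ≥ 62 and < 84 → Merit

Merit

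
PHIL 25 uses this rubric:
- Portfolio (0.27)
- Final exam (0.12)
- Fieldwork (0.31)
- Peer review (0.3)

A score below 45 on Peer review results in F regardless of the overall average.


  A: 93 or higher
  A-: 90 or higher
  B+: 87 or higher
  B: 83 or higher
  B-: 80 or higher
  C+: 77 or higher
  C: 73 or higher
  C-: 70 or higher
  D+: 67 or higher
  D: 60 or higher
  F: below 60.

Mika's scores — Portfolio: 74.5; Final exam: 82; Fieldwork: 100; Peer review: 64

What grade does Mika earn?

B-

Peer review score 64 ≥ 45: minimum met.
Weighted total:
  Portfolio 74.5 × 0.27 = 20.115
  Final exam 82 × 0.12 = 9.84
  Fieldwork 100 × 0.31 = 31
  Peer review 64 × 0.3 = 19.2
Sum = 80.155
80.155 is ≥ 80 and < 83 → B-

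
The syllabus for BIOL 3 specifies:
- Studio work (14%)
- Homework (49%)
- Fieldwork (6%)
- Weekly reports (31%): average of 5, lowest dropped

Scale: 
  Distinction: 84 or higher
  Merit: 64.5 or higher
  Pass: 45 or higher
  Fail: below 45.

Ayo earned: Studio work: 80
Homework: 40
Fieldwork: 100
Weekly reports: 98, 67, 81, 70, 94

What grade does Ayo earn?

Pass

Weekly reports: drop 67 → average of remaining 4 = 343/4 = 85.75
Weighted total:
  Studio work 80 × 0.14 = 11.2
  Homework 40 × 0.49 = 19.6
  Fieldwork 100 × 0.06 = 6
  Weekly reports 85.75 × 0.31 = 26.5825
Sum = 63.3825
63.3825 is ≥ 45 and < 64.5 → Pass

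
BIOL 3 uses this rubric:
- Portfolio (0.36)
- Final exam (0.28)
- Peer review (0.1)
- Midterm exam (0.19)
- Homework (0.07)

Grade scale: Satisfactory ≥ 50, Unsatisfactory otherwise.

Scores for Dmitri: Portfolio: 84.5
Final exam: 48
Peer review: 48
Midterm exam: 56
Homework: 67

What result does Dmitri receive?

Weighted total:
  Portfolio 84.5 × 0.36 = 30.42
  Final exam 48 × 0.28 = 13.44
  Peer review 48 × 0.1 = 4.8
  Midterm exam 56 × 0.19 = 10.64
  Homework 67 × 0.07 = 4.69
Sum = 63.99
63.99 ≥ 50 → Satisfactory

Satisfactory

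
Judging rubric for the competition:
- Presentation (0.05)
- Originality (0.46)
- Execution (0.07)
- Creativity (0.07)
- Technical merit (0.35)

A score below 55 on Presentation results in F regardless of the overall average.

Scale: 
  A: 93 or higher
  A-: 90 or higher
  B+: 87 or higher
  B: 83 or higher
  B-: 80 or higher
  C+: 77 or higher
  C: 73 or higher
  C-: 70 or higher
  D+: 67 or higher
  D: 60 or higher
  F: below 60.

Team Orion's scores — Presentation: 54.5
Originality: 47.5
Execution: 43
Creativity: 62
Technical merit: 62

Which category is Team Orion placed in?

Presentation score 54.5 < 55: minimum not met.
Weighted total:
  Presentation 54.5 × 0.05 = 2.725
  Originality 47.5 × 0.46 = 21.85
  Execution 43 × 0.07 = 3.01
  Creativity 62 × 0.07 = 4.34
  Technical merit 62 × 0.35 = 21.7
Sum = 53.625
Because the Presentation minimum was not met, the result is F.

F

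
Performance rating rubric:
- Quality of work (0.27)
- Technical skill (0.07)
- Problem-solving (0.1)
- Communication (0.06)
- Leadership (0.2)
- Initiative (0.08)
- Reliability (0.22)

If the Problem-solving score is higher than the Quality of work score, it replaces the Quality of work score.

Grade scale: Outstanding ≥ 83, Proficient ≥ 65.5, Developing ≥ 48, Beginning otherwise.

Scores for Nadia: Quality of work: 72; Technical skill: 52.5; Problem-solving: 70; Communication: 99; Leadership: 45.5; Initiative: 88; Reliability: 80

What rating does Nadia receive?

Proficient

Problem-solving (70) ≤ Quality of work (72), so Quality of work stays at 72.
Weighted total:
  Quality of work 72 × 0.27 = 19.44
  Technical skill 52.5 × 0.07 = 3.675
  Problem-solving 70 × 0.1 = 7
  Communication 99 × 0.06 = 5.94
  Leadership 45.5 × 0.2 = 9.1
  Initiative 88 × 0.08 = 7.04
  Reliability 80 × 0.22 = 17.6
Sum = 69.795
69.795 is ≥ 65.5 and < 83 → Proficient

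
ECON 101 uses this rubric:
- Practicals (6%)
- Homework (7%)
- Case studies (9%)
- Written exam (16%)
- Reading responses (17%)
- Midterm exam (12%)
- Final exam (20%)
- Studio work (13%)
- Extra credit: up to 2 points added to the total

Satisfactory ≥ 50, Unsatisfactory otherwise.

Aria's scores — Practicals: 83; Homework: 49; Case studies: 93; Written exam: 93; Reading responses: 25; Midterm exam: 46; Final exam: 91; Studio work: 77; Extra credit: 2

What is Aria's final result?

Satisfactory

Weighted total:
  Practicals 83 × 0.06 = 4.98
  Homework 49 × 0.07 = 3.43
  Case studies 93 × 0.09 = 8.37
  Written exam 93 × 0.16 = 14.88
  Reading responses 25 × 0.17 = 4.25
  Midterm exam 46 × 0.12 = 5.52
  Final exam 91 × 0.2 = 18.2
  Studio work 77 × 0.13 = 10.01
Sum = 69.64
Extra credit: 69.64 + 2 = 71.64
71.64 ≥ 50 → Satisfactory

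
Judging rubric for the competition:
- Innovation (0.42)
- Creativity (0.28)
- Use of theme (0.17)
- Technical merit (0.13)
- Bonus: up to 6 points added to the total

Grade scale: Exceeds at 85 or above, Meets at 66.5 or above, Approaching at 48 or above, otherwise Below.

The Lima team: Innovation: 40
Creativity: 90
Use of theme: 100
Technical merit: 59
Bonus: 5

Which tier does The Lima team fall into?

Meets

Weighted total:
  Innovation 40 × 0.42 = 16.8
  Creativity 90 × 0.28 = 25.2
  Use of theme 100 × 0.17 = 17
  Technical merit 59 × 0.13 = 7.67
Sum = 66.67
Bonus: 66.67 + 5 = 71.67
71.67 is ≥ 66.5 and < 85 → Meets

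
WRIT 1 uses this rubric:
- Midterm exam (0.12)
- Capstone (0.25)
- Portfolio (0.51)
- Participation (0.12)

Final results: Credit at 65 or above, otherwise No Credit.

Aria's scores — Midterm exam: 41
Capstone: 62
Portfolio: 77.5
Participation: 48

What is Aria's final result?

Credit

Weighted total:
  Midterm exam 41 × 0.12 = 4.92
  Capstone 62 × 0.25 = 15.5
  Portfolio 77.5 × 0.51 = 39.525
  Participation 48 × 0.12 = 5.76
Sum = 65.705
65.705 ≥ 65 → Credit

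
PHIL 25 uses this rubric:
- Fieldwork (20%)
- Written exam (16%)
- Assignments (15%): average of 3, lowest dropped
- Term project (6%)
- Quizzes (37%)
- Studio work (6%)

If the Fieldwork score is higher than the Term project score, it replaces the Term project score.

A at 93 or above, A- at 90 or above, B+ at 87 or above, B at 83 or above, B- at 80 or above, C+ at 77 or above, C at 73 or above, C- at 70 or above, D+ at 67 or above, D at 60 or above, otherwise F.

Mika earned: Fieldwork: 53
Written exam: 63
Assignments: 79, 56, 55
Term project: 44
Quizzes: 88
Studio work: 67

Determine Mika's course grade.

C-

Assignments: drop 55 → average of remaining 2 = 135/2 = 67.5
Fieldwork (53) > Term project (44), so Term project counts as 53.
Weighted total:
  Fieldwork 53 × 0.2 = 10.6
  Written exam 63 × 0.16 = 10.08
  Assignments 67.5 × 0.15 = 10.125
  Term project 53 × 0.06 = 3.18
  Quizzes 88 × 0.37 = 32.56
  Studio work 67 × 0.06 = 4.02
Sum = 70.565
70.565 is ≥ 70 and < 73 → C-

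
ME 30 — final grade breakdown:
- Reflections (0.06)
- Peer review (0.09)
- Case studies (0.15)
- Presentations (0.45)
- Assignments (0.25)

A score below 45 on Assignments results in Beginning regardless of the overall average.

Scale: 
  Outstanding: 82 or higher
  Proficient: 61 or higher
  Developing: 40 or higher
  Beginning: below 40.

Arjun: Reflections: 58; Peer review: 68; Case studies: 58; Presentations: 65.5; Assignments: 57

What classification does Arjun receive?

Proficient

Assignments score 57 ≥ 45: minimum met.
Weighted total:
  Reflections 58 × 0.06 = 3.48
  Peer review 68 × 0.09 = 6.12
  Case studies 58 × 0.15 = 8.7
  Presentations 65.5 × 0.45 = 29.475
  Assignments 57 × 0.25 = 14.25
Sum = 62.025
62.025 is ≥ 61 and < 82 → Proficient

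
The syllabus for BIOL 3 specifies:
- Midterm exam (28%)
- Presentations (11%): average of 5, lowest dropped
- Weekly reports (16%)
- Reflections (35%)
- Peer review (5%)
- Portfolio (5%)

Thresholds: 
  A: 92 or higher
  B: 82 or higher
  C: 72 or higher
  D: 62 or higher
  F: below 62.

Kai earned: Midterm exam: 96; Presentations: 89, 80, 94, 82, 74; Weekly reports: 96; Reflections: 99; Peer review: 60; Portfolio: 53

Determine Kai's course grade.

A

Presentations: drop 74 → average of remaining 4 = 345/4 = 86.25
Weighted total:
  Midterm exam 96 × 0.28 = 26.88
  Presentations 86.25 × 0.11 = 9.4875
  Weekly reports 96 × 0.16 = 15.36
  Reflections 99 × 0.35 = 34.65
  Peer review 60 × 0.05 = 3
  Portfolio 53 × 0.05 = 2.65
Sum = 92.0275
92.0275 ≥ 92 → A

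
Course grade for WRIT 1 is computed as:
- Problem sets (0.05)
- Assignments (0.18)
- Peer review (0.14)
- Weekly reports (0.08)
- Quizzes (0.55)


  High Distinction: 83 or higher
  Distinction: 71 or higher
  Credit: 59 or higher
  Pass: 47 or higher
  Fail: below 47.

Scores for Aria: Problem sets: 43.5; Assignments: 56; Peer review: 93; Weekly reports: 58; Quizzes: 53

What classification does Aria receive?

Weighted total:
  Problem sets 43.5 × 0.05 = 2.175
  Assignments 56 × 0.18 = 10.08
  Peer review 93 × 0.14 = 13.02
  Weekly reports 58 × 0.08 = 4.64
  Quizzes 53 × 0.55 = 29.15
Sum = 59.065
59.065 is ≥ 59 and < 71 → Credit

Credit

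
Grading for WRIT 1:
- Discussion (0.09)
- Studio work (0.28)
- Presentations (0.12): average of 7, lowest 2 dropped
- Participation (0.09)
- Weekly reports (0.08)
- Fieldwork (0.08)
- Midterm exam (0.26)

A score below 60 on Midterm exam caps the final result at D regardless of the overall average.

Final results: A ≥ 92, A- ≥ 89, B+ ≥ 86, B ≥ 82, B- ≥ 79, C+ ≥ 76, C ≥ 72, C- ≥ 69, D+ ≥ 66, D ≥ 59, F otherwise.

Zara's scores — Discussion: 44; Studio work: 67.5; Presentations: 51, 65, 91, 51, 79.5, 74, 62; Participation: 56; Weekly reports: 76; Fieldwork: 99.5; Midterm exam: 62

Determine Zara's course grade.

D+

Presentations: drop 51, 51 → average of remaining 5 = 371.5/5 = 74.3
Midterm exam score 62 ≥ 60: minimum met.
Weighted total:
  Discussion 44 × 0.09 = 3.96
  Studio work 67.5 × 0.28 = 18.9
  Presentations 74.3 × 0.12 = 8.916
  Participation 56 × 0.09 = 5.04
  Weekly reports 76 × 0.08 = 6.08
  Fieldwork 99.5 × 0.08 = 7.96
  Midterm exam 62 × 0.26 = 16.12
Sum = 66.976
66.976 is ≥ 66 and < 69 → D+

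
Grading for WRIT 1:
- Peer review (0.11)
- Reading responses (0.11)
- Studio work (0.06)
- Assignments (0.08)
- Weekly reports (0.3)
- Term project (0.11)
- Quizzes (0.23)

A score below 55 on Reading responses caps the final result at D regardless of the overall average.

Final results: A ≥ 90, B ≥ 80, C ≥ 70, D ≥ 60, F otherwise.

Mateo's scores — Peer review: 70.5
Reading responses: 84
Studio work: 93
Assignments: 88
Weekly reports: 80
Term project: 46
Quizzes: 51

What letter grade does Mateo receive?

Reading responses score 84 ≥ 55: minimum met.
Weighted total:
  Peer review 70.5 × 0.11 = 7.755
  Reading responses 84 × 0.11 = 9.24
  Studio work 93 × 0.06 = 5.58
  Assignments 88 × 0.08 = 7.04
  Weekly reports 80 × 0.3 = 24
  Term project 46 × 0.11 = 5.06
  Quizzes 51 × 0.23 = 11.73
Sum = 70.405
70.405 is ≥ 70 and < 80 → C

C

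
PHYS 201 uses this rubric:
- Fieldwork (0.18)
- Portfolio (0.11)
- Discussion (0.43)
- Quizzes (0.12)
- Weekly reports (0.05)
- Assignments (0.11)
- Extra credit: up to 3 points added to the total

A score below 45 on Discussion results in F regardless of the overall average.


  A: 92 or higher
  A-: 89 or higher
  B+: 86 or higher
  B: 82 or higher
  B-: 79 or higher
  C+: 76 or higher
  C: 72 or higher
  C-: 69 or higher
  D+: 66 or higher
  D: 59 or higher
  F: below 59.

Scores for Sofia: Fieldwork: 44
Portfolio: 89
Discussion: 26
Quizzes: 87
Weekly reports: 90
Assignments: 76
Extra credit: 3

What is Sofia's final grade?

F

Discussion score 26 < 45: minimum not met.
Weighted total:
  Fieldwork 44 × 0.18 = 7.92
  Portfolio 89 × 0.11 = 9.79
  Discussion 26 × 0.43 = 11.18
  Quizzes 87 × 0.12 = 10.44
  Weekly reports 90 × 0.05 = 4.5
  Assignments 76 × 0.11 = 8.36
Sum = 52.19
Extra credit: 52.19 + 3 = 55.19
Because the Discussion minimum was not met, the result is F.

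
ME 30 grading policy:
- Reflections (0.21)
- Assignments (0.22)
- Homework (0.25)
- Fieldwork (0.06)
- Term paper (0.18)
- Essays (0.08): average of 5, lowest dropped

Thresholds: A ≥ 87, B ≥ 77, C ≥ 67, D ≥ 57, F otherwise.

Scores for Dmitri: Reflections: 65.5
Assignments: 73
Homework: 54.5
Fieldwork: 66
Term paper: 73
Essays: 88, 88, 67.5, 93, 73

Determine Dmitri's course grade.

Essays: drop 67.5 → average of remaining 4 = 342/4 = 85.5
Weighted total:
  Reflections 65.5 × 0.21 = 13.755
  Assignments 73 × 0.22 = 16.06
  Homework 54.5 × 0.25 = 13.625
  Fieldwork 66 × 0.06 = 3.96
  Term paper 73 × 0.18 = 13.14
  Essays 85.5 × 0.08 = 6.84
Sum = 67.38
67.38 is ≥ 67 and < 77 → C

C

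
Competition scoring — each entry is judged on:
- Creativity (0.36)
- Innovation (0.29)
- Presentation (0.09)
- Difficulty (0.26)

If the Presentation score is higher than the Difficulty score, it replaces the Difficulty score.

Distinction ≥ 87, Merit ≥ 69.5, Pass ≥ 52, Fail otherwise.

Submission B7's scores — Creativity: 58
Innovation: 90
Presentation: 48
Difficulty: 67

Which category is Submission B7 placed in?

Presentation (48) ≤ Difficulty (67), so Difficulty stays at 67.
Weighted total:
  Creativity 58 × 0.36 = 20.88
  Innovation 90 × 0.29 = 26.1
  Presentation 48 × 0.09 = 4.32
  Difficulty 67 × 0.26 = 17.42
Sum = 68.72
68.72 is ≥ 52 and < 69.5 → Pass

Pass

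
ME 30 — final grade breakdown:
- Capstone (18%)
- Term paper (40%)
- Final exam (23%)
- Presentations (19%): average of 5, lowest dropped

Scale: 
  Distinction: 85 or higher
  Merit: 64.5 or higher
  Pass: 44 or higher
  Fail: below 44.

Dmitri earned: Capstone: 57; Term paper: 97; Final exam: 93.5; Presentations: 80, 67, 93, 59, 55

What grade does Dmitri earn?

Presentations: drop 55 → average of remaining 4 = 299/4 = 74.75
Weighted total:
  Capstone 57 × 0.18 = 10.26
  Term paper 97 × 0.4 = 38.8
  Final exam 93.5 × 0.23 = 21.505
  Presentations 74.75 × 0.19 = 14.2025
Sum = 84.7675
84.7675 is ≥ 64.5 and < 85 → Merit

Merit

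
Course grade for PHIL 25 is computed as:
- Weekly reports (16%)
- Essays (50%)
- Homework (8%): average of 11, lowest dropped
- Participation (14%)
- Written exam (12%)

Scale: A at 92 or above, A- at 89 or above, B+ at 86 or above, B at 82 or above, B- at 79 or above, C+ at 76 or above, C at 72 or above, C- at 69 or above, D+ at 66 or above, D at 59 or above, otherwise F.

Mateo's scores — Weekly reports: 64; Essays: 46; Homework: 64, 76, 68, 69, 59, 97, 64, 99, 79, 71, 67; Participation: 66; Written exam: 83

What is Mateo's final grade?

F

Homework: drop 59 → average of remaining 10 = 754/10 = 75.4
Weighted total:
  Weekly reports 64 × 0.16 = 10.24
  Essays 46 × 0.5 = 23
  Homework 75.4 × 0.08 = 6.032
  Participation 66 × 0.14 = 9.24
  Written exam 83 × 0.12 = 9.96
Sum = 58.472
58.472 < 59 → F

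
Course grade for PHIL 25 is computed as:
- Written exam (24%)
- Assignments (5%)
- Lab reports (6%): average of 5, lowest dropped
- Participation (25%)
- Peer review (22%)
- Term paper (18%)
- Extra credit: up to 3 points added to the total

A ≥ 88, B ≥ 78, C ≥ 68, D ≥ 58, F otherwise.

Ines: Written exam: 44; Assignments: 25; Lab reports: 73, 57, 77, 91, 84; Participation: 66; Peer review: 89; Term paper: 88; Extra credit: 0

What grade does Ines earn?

C

Lab reports: drop 57 → average of remaining 4 = 325/4 = 81.25
Weighted total:
  Written exam 44 × 0.24 = 10.56
  Assignments 25 × 0.05 = 1.25
  Lab reports 81.25 × 0.06 = 4.875
  Participation 66 × 0.25 = 16.5
  Peer review 89 × 0.22 = 19.58
  Term paper 88 × 0.18 = 15.84
Sum = 68.605
Extra credit: 68.605 + 0 = 68.605
68.605 is ≥ 68 and < 78 → C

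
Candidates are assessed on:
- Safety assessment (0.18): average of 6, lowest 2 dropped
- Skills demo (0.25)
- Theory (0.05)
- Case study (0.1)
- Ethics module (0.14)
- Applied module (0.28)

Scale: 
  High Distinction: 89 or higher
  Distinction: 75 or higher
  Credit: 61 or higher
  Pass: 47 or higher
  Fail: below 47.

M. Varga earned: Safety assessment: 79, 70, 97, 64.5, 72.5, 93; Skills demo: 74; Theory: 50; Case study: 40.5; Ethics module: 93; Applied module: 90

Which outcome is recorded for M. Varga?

Safety assessment: drop 64.5, 70 → average of remaining 4 = 341.5/4 = 85.375
Weighted total:
  Safety assessment 85.375 × 0.18 = 15.3675
  Skills demo 74 × 0.25 = 18.5
  Theory 50 × 0.05 = 2.5
  Case study 40.5 × 0.1 = 4.05
  Ethics module 93 × 0.14 = 13.02
  Applied module 90 × 0.28 = 25.2
Sum = 78.6375
78.6375 is ≥ 75 and < 89 → Distinction

Distinction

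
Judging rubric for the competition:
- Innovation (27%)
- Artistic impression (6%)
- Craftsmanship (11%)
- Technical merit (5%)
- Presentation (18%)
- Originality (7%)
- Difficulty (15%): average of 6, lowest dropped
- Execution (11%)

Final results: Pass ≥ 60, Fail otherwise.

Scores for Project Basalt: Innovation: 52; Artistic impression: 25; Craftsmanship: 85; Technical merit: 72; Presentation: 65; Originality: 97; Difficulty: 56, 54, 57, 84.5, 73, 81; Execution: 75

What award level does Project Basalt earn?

Pass

Difficulty: drop 54 → average of remaining 5 = 351.5/5 = 70.3
Weighted total:
  Innovation 52 × 0.27 = 14.04
  Artistic impression 25 × 0.06 = 1.5
  Craftsmanship 85 × 0.11 = 9.35
  Technical merit 72 × 0.05 = 3.6
  Presentation 65 × 0.18 = 11.7
  Originality 97 × 0.07 = 6.79
  Difficulty 70.3 × 0.15 = 10.545
  Execution 75 × 0.11 = 8.25
Sum = 65.775
65.775 ≥ 60 → Pass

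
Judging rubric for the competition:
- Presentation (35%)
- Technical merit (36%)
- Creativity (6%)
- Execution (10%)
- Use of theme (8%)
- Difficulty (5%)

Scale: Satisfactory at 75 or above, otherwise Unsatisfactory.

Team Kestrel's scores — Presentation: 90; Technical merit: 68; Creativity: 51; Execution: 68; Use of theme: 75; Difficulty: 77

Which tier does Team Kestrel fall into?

Satisfactory

Weighted total:
  Presentation 90 × 0.35 = 31.5
  Technical merit 68 × 0.36 = 24.48
  Creativity 51 × 0.06 = 3.06
  Execution 68 × 0.1 = 6.8
  Use of theme 75 × 0.08 = 6
  Difficulty 77 × 0.05 = 3.85
Sum = 75.69
75.69 ≥ 75 → Satisfactory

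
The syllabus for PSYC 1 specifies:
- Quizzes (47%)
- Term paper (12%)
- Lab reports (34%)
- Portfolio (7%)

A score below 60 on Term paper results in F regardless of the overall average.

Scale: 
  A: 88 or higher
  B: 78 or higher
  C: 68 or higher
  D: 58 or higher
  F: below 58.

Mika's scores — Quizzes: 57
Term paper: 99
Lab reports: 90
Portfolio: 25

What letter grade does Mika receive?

C

Term paper score 99 ≥ 60: minimum met.
Weighted total:
  Quizzes 57 × 0.47 = 26.79
  Term paper 99 × 0.12 = 11.88
  Lab reports 90 × 0.34 = 30.6
  Portfolio 25 × 0.07 = 1.75
Sum = 71.02
71.02 is ≥ 68 and < 78 → C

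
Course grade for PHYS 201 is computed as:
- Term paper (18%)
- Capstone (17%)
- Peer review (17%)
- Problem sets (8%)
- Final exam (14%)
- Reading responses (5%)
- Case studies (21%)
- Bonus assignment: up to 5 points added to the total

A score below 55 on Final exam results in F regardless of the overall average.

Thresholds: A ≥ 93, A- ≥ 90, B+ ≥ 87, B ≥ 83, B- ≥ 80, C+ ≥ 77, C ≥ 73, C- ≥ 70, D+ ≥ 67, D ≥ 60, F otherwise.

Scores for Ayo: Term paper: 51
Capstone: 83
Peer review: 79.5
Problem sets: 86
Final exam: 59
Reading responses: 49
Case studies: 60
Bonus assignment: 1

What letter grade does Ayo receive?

Final exam score 59 ≥ 55: minimum met.
Weighted total:
  Term paper 51 × 0.18 = 9.18
  Capstone 83 × 0.17 = 14.11
  Peer review 79.5 × 0.17 = 13.515
  Problem sets 86 × 0.08 = 6.88
  Final exam 59 × 0.14 = 8.26
  Reading responses 49 × 0.05 = 2.45
  Case studies 60 × 0.21 = 12.6
Sum = 66.995
Bonus assignment: 66.995 + 1 = 67.995
67.995 is ≥ 67 and < 70 → D+

D+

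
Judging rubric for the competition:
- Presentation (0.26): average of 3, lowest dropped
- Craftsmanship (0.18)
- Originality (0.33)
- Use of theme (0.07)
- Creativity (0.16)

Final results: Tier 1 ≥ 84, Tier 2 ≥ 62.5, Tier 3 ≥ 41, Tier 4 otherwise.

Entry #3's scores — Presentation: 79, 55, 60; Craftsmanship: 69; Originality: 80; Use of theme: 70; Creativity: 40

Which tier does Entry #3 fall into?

Presentation: drop 55 → average of remaining 2 = 139/2 = 69.5
Weighted total:
  Presentation 69.5 × 0.26 = 18.07
  Craftsmanship 69 × 0.18 = 12.42
  Originality 80 × 0.33 = 26.4
  Use of theme 70 × 0.07 = 4.9
  Creativity 40 × 0.16 = 6.4
Sum = 68.19
68.19 is ≥ 62.5 and < 84 → Tier 2

Tier 2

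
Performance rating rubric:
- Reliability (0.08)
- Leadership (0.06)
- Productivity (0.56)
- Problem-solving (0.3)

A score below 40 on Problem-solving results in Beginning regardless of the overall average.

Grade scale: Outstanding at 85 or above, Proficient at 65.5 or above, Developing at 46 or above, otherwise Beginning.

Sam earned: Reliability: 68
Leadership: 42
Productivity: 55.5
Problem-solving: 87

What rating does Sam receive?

Problem-solving score 87 ≥ 40: minimum met.
Weighted total:
  Reliability 68 × 0.08 = 5.44
  Leadership 42 × 0.06 = 2.52
  Productivity 55.5 × 0.56 = 31.08
  Problem-solving 87 × 0.3 = 26.1
Sum = 65.14
65.14 is ≥ 46 and < 65.5 → Developing

Developing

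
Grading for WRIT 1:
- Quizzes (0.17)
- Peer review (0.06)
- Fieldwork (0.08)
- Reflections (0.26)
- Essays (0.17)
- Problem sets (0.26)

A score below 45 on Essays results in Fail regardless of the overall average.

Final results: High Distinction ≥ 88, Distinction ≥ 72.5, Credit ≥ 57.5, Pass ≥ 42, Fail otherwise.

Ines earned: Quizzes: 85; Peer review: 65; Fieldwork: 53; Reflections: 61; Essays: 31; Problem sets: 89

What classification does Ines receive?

Essays score 31 < 45: minimum not met.
Weighted total:
  Quizzes 85 × 0.17 = 14.45
  Peer review 65 × 0.06 = 3.9
  Fieldwork 53 × 0.08 = 4.24
  Reflections 61 × 0.26 = 15.86
  Essays 31 × 0.17 = 5.27
  Problem sets 89 × 0.26 = 23.14
Sum = 66.86
Because the Essays minimum was not met, the result is Fail.

Fail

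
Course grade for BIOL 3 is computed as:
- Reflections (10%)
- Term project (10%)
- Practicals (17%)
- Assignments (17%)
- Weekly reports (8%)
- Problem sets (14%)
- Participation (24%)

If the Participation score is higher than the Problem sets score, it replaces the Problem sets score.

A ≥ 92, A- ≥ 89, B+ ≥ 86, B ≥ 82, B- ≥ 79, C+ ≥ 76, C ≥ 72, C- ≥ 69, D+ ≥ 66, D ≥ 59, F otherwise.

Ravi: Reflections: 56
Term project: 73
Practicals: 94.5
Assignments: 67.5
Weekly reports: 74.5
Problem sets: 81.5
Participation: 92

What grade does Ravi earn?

B-

Participation (92) > Problem sets (81.5), so Problem sets counts as 92.
Weighted total:
  Reflections 56 × 0.1 = 5.6
  Term project 73 × 0.1 = 7.3
  Practicals 94.5 × 0.17 = 16.065
  Assignments 67.5 × 0.17 = 11.475
  Weekly reports 74.5 × 0.08 = 5.96
  Problem sets 92 × 0.14 = 12.88
  Participation 92 × 0.24 = 22.08
Sum = 81.36
81.36 is ≥ 79 and < 82 → B-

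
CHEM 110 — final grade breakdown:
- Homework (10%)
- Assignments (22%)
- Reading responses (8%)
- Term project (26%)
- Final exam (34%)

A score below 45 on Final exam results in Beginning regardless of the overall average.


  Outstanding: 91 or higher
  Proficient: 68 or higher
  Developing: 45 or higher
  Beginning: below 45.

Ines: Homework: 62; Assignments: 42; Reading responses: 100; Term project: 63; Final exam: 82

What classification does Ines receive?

Final exam score 82 ≥ 45: minimum met.
Weighted total:
  Homework 62 × 0.1 = 6.2
  Assignments 42 × 0.22 = 9.24
  Reading responses 100 × 0.08 = 8
  Term project 63 × 0.26 = 16.38
  Final exam 82 × 0.34 = 27.88
Sum = 67.7
67.7 is ≥ 45 and < 68 → Developing

Developing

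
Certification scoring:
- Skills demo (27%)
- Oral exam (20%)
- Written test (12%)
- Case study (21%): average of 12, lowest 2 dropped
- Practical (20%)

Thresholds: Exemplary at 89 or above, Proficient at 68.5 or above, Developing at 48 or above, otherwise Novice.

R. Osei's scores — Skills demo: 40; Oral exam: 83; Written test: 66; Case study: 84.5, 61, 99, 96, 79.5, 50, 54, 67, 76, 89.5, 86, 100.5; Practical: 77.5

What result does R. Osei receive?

Developing

Case study: drop 50, 54 → average of remaining 10 = 839/10 = 83.9
Weighted total:
  Skills demo 40 × 0.27 = 10.8
  Oral exam 83 × 0.2 = 16.6
  Written test 66 × 0.12 = 7.92
  Case study 83.9 × 0.21 = 17.619
  Practical 77.5 × 0.2 = 15.5
Sum = 68.439
68.439 is ≥ 48 and < 68.5 → Developing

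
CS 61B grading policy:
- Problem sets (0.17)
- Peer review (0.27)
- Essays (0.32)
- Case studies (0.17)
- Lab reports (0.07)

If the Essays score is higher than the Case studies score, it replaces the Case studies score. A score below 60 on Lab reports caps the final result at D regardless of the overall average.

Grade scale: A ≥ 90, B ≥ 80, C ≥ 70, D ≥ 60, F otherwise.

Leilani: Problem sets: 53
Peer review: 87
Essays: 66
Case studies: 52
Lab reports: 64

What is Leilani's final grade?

D

Essays (66) > Case studies (52), so Case studies counts as 66.
Lab reports score 64 ≥ 60: minimum met.
Weighted total:
  Problem sets 53 × 0.17 = 9.01
  Peer review 87 × 0.27 = 23.49
  Essays 66 × 0.32 = 21.12
  Case studies 66 × 0.17 = 11.22
  Lab reports 64 × 0.07 = 4.48
Sum = 69.32
69.32 is ≥ 60 and < 70 → D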